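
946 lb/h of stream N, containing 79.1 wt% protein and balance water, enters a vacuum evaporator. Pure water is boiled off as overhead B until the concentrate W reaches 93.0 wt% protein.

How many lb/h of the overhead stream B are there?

protein is conserved: 946×0.791 = 748.29 lb/h all reports to the concentrate.
Concentrate = 748.29/(target fraction) = 804.61 lb/h.
Overhead = 946 − 804.61 = 141.39 lb/h.

141.4 lb/h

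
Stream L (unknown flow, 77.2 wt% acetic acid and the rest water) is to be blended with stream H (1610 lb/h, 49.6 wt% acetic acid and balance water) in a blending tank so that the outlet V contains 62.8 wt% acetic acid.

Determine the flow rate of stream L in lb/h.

Let L be the unknown flow. Total out = 1610 + L.
acetic acid balance: 798.56 + 0.772·L = 0.628·(1610 + L)
(0.772 − 0.628)·L = 0.628×1610 − 798.56 = 212.52
L = 212.52 / 0.144 = 1475.8 lb/h

1476 lb/h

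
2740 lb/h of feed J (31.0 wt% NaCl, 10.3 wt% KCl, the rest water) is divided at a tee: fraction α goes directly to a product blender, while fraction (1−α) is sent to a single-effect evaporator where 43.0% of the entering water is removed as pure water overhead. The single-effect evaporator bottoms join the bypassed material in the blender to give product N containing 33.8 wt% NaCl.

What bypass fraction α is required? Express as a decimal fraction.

0.672

All 2740×0.310 = 849.4 lb/h of NaCl reaches N, so N = 849.4/0.338 = 2513 lb/h and vapour = 226.98 lb/h.
The evaporator receives (1−α)·2740 of feed at 0.587 water and removes 0.430 of that water:
0.430×0.587×(1−α)×2740 = 226.98
(1−α) = 226.98/691.6 = 0.3282;  α = 0.6718.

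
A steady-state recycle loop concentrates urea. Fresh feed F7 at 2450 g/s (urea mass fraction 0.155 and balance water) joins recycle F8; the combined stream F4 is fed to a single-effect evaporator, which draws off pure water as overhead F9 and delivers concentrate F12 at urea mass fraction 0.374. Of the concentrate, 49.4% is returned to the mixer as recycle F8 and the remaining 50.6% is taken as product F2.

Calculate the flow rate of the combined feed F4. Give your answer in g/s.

3441 g/s

Overall urea balance (none leaves overhead): urea in fresh feed = urea in product, i.e. 2450×0.155 = (1−0.494)·F12·0.374.
F12 = 379.75/(0.374×0.506) = 2006.7 g/s.
Recycle F8 = 0.494×2006.7 = 991.29 g/s.
Combined feed F4 = 2450 + 991.29 = 3441.3 g/s.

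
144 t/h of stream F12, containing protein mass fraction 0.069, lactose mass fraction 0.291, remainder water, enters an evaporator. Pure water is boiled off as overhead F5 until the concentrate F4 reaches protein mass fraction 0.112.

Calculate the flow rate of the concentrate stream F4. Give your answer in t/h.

protein is conserved: 144×0.069 = 9.936 t/h all reports to the concentrate.
Concentrate = 9.936/(target fraction) = 88.714 t/h.

88.71 t/h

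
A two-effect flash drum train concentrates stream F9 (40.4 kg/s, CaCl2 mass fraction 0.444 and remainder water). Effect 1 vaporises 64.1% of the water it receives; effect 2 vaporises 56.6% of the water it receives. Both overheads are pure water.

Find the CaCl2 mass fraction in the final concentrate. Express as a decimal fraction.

0.837

water in feed = 40.4×0.556 = 22.462 kg/s.
After stage 1: water left = (1−0.641)×22.462 = 8.064; stream total = 26.002 kg/s.
After stage 2: water left = (1−0.566)×8.064 = 3.4998; final concentrate = 21.437 kg/s.
CaCl2 fraction = 17.938/21.437 = 0.837.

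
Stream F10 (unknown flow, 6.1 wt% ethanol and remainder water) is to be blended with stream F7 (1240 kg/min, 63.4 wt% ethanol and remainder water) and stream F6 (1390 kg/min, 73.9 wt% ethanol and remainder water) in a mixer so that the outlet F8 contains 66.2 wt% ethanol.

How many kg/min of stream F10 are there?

Let F10 be the unknown flow. Total out = 2630 + F10.
ethanol balance: 1813.4 + 0.061·F10 = 0.662·(2630 + F10)
(0.061 − 0.662)·F10 = 0.662×2630 − 1813.4 = -72.31
F10 = -72.31 / -0.601 = 120.32 kg/min

120.3 kg/min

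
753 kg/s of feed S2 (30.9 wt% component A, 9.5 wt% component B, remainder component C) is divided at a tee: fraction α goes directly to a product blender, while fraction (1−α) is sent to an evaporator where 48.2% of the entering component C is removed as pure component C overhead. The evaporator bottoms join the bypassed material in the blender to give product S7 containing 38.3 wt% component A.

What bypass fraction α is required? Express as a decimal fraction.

0.327

All 753×0.309 = 232.68 kg/s of component A reaches S7, so S7 = 232.68/0.383 = 607.51 kg/s and vapour = 145.49 kg/s.
The evaporator receives (1−α)·753 of feed at 0.596 component C and removes 0.482 of that component C:
0.482×0.596×(1−α)×753 = 145.49
(1−α) = 145.49/216.32 = 0.6726;  α = 0.3274.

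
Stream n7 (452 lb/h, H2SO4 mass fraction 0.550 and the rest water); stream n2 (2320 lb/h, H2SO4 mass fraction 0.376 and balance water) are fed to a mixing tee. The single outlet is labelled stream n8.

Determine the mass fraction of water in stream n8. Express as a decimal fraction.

Total flow out = 452 + 2320 = 2772 lb/h.
water in = 452×0.450 + 2320×0.624 = 1651.1 lb/h.
water mass fraction in n8 = 1651.1/2772 = 0.596.

0.596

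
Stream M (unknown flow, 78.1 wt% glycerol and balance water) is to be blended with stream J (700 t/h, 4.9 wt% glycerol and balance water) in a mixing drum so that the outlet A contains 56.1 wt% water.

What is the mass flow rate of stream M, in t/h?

798.2 t/h

Let M be the unknown flow. Total out = 700 + M.
water balance: 665.7 + 0.219·M = 0.561·(700 + M)
(0.219 − 0.561)·M = 0.561×700 − 665.7 = -273
M = -273 / -0.342 = 798.25 t/h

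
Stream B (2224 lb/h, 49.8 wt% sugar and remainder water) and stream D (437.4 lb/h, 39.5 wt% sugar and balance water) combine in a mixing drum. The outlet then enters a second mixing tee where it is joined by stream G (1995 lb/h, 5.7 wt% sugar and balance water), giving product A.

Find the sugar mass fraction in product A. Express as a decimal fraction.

Overall, product flow = 4656.4 lb/h.
sugar in = 2224×0.498 + 437.4×0.395 + 1995×0.057 = 1394 lb/h.
sugar fraction in A = 0.299.

0.299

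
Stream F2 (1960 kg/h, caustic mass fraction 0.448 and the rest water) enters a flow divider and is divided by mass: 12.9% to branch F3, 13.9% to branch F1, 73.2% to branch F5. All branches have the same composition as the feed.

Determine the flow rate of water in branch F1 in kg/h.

Branch F1 total = 0.139×1960 = 272.44 kg/h.
water in F1 = 0.552×272.44 = 150.39 kg/h.

150.4 kg/h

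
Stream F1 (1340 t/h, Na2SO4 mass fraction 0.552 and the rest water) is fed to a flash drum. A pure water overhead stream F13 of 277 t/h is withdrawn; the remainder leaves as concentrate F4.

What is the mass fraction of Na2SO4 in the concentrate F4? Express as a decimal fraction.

0.696

Na2SO4 is not removed: 1340×0.552 = 739.68 t/h of Na2SO4 enters F4.
Concentrate = 1340 − 277 = 1063 t/h.
Mass fraction = 739.68/1063 = 0.696.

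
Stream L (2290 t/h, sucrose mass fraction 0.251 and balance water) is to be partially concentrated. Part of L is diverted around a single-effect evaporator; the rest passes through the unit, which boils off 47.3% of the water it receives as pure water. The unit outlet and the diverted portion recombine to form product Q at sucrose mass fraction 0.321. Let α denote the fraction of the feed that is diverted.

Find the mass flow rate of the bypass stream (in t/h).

880.4 t/h

All 2290×0.251 = 574.79 t/h of sucrose reaches Q, so Q = 574.79/0.321 = 1790.6 t/h and vapour = 499.38 t/h.
The evaporator receives (1−α)·2290 of feed at 0.749 water and removes 0.473 of that water:
0.473×0.749×(1−α)×2290 = 499.38
(1−α) = 499.38/811.29 = 0.6155;  α = 0.3845.
Bypass flow = 0.3845×2290 = 880.43 t/h.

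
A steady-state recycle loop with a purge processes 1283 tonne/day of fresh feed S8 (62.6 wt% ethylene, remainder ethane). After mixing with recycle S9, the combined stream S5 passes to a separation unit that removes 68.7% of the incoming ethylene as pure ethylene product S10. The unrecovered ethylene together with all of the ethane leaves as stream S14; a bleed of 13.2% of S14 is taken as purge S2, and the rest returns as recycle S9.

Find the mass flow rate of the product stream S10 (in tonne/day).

757.6 tonne/day

ethylene in S5: m_A = 1283×0.626 + (1−0.132)·(1−0.687)·m_A, so m_A = 803.16/0.7283 = 1102.8 tonne/day.
Product S10 = 0.687×1102.8 = 757.6 tonne/day.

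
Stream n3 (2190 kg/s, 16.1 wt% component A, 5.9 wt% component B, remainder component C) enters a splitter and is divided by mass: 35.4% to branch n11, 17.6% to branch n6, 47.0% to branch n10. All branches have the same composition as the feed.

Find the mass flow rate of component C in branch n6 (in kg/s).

Branch n6 total = 0.176×2190 = 385.44 kg/s.
component C in n6 = 0.780×385.44 = 300.64 kg/s.

300.6 kg/s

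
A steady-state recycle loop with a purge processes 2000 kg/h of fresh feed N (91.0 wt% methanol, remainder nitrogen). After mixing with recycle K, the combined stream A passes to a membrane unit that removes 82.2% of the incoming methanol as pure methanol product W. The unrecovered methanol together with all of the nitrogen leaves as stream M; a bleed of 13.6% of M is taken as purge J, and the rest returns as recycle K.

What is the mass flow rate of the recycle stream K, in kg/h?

nitrogen enters only via N and leaves only via the purge: 2000×0.090 = 0.136×(nitrogen in M), and the membrane unit passes all nitrogen, so nitrogen in A = nitrogen in M = 1323.5 kg/h.
methanol in A: m_A = 2000×0.910 + (1−0.136)·(1−0.822)·m_A, so m_A = 1820/0.8462 = 2150.8 kg/h.
M = (1−0.822)×2150.8 + 1323.5 = 1706.4 kg/h.
Recycle K = (1−0.136)×1706.4 = 1474.3 kg/h.

1474 kg/h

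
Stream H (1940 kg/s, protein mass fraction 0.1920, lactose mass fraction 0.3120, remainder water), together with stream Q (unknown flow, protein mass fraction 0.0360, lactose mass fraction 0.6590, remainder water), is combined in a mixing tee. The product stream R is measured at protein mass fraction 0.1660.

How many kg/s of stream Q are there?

Let Q be the unknown flow. Total out = 1940 + Q.
protein balance: 372.48 + 0.036·Q = 0.166·(1940 + Q)
(0.036 − 0.166)·Q = 0.166×1940 − 372.48 = -50.44
Q = -50.44 / -0.130 = 388 kg/s

388 kg/s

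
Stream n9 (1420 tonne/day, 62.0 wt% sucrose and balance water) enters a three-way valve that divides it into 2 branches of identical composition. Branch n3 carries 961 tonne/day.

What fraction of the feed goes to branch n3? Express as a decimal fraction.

0.677

Fraction to n3 = 961/1420 = 0.6768.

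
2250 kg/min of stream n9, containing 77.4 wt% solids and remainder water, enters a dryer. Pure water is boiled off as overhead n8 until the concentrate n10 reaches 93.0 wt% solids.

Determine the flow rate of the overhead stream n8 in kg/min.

377.4 kg/min

solids is conserved: 2250×0.774 = 1741.5 kg/min all reports to the concentrate.
Concentrate = 1741.5/(target fraction) = 1872.6 kg/min.
Overhead = 2250 − 1872.6 = 377.42 kg/min.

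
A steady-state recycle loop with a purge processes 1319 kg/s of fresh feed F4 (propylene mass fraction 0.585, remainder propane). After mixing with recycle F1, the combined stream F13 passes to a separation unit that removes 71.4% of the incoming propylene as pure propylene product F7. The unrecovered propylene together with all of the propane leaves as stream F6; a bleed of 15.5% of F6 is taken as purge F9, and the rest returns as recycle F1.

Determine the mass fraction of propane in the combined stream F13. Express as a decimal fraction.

propane enters only via F4 and leaves only via the purge: 1319×0.415 = 0.155×(propane in F6), and the separation unit passes all propane, so propane in F13 = propane in F6 = 3531.5 kg/s.
propylene in F13: m_A = 1319×0.585 + (1−0.155)·(1−0.714)·m_A, so m_A = 771.62/0.7583 = 1017.5 kg/s.
F13 = 1017.5 + 3531.5 = 4549 kg/s.
propane fraction in F13 = 3531.5/4549 = 0.776.

0.776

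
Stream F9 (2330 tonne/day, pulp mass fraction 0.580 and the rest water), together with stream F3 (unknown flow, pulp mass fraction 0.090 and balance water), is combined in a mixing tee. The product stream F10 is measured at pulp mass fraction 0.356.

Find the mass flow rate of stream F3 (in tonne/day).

1962 tonne/day

Let F3 be the unknown flow. Total out = 2330 + F3.
pulp balance: 1351.4 + 0.090·F3 = 0.356·(2330 + F3)
(0.090 − 0.356)·F3 = 0.356×2330 − 1351.4 = -521.92
F3 = -521.92 / -0.266 = 1962.1 tonne/day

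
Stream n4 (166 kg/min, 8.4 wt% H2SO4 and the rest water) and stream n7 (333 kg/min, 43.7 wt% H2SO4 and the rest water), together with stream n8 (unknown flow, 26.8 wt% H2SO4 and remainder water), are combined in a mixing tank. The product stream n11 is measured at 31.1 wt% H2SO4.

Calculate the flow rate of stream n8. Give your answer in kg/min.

Let n8 be the unknown flow. Total out = 499 + n8.
H2SO4 balance: 159.46 + 0.268·n8 = 0.311·(499 + n8)
(0.268 − 0.311)·n8 = 0.311×499 − 159.46 = -4.276
n8 = -4.276 / -0.043 = 99.442 kg/min

99.44 kg/min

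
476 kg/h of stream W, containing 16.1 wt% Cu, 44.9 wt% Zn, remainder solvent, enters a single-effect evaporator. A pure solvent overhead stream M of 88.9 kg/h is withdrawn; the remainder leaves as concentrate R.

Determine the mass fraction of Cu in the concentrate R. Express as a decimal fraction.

Cu is not removed: 476×0.161 = 76.636 kg/h of Cu enters R.
Concentrate = 476 − 88.9 = 387.1 kg/h.
Mass fraction = 76.636/387.1 = 0.198.

0.198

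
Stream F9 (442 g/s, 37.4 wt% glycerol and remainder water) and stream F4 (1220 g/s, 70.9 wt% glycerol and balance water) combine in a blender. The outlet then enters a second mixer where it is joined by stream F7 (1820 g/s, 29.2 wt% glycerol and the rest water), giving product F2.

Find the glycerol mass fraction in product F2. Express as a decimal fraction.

0.449

Overall, product flow = 3482 g/s.
glycerol in = 442×0.374 + 1220×0.709 + 1820×0.292 = 1561.7 g/s.
glycerol fraction in F2 = 0.449.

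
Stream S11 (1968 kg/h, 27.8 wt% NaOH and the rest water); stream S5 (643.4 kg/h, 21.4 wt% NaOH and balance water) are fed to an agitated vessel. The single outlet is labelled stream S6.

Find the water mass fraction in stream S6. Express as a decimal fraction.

Total flow out = 1968 + 643.4 = 2611.4 kg/h.
water in = 1968×0.722 + 643.4×0.786 = 1926.6 kg/h.
water mass fraction in S6 = 1926.6/2611.4 = 0.738.

0.738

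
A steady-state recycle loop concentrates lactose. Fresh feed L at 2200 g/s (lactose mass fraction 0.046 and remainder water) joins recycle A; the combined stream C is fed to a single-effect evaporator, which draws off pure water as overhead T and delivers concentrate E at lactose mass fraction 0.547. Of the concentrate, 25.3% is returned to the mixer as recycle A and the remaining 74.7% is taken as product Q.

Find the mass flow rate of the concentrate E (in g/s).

247.7 g/s

Overall lactose balance (none leaves overhead): lactose in fresh feed = lactose in product, i.e. 2200×0.046 = (1−0.253)·E·0.547.
E = 101.2/(0.547×0.747) = 247.67 g/s.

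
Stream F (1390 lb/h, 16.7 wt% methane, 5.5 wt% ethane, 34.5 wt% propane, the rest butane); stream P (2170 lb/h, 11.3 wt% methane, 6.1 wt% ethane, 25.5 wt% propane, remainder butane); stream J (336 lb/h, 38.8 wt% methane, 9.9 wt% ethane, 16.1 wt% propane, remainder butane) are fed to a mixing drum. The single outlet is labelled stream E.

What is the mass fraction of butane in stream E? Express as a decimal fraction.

Total flow out = 1390 + 2170 + 336 = 3896 lb/h.
butane in = 1390×0.433 + 2170×0.571 + 336×0.352 = 1959.2 lb/h.
butane mass fraction in E = 1959.2/3896 = 0.5029.

0.5029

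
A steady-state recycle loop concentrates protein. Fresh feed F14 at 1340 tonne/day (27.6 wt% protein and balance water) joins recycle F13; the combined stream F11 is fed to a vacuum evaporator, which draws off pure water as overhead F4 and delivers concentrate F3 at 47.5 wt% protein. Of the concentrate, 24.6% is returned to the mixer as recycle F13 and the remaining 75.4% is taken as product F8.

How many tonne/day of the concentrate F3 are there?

1033 tonne/day

Overall protein balance (none leaves overhead): protein in fresh feed = protein in product, i.e. 1340×0.276 = (1−0.246)·F3·0.475.
F3 = 369.84/(0.475×0.754) = 1032.6 tonne/day.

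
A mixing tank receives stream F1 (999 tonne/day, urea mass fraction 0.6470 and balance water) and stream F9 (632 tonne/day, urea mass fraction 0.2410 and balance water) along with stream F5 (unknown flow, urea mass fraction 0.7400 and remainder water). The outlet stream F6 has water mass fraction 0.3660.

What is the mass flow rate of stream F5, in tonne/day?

2221 tonne/day

Let F5 be the unknown flow. Total out = 1631 + F5.
water balance: 832.34 + 0.260·F5 = 0.366·(1631 + F5)
(0.260 − 0.366)·F5 = 0.366×1631 − 832.34 = -235.39
F5 = -235.39 / -0.106 = 2220.7 tonne/day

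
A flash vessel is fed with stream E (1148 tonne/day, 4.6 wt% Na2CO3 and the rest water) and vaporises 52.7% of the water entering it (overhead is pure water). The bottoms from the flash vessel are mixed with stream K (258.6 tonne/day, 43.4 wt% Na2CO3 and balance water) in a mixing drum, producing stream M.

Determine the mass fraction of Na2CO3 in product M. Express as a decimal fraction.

0.199

Vapour removed = 0.527×0.954×1148 = 577.17 tonne/day; concentrate = 570.83 tonne/day.
Na2CO3 reaching the mixer = 52.808 (from concentrate) + 258.6×0.434 = 165.04 tonne/day.
Product flow = 570.83 + 258.6 = 829.43 tonne/day; Na2CO3 fraction = 0.199.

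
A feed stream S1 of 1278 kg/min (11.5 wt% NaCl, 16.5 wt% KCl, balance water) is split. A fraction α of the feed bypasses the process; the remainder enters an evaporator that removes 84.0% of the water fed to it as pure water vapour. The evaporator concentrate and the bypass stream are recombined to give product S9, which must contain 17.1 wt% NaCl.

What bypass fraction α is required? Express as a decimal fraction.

0.459

All 1278×0.115 = 146.97 kg/min of NaCl reaches S9, so S9 = 146.97/0.171 = 859.47 kg/min and vapour = 418.53 kg/min.
The evaporator receives (1−α)·1278 of feed at 0.720 water and removes 0.840 of that water:
0.840×0.720×(1−α)×1278 = 418.53
(1−α) = 418.53/772.93 = 0.5415;  α = 0.4585.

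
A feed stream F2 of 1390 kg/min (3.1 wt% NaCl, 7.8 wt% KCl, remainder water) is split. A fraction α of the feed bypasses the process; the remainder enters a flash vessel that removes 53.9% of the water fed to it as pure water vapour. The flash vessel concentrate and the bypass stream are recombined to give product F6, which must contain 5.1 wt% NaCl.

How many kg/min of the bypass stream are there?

255 kg/min

All 1390×0.031 = 43.09 kg/min of NaCl reaches F6, so F6 = 43.09/0.051 = 844.9 kg/min and vapour = 545.1 kg/min.
The evaporator receives (1−α)·1390 of feed at 0.891 water and removes 0.539 of that water:
0.539×0.891×(1−α)×1390 = 545.1
(1−α) = 545.1/667.55 = 0.8166;  α = 0.1834.
Bypass flow = 0.1834×1390 = 254.97 kg/min.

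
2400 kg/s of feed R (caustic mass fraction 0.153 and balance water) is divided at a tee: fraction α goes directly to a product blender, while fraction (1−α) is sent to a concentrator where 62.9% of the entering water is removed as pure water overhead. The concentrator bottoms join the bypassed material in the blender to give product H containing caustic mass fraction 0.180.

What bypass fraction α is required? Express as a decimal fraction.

All 2400×0.153 = 367.2 kg/s of caustic reaches H, so H = 367.2/0.180 = 2040 kg/s and vapour = 360 kg/s.
The evaporator receives (1−α)·2400 of feed at 0.847 water and removes 0.629 of that water:
0.629×0.847×(1−α)×2400 = 360
(1−α) = 360/1278.6 = 0.2816;  α = 0.7184.

0.718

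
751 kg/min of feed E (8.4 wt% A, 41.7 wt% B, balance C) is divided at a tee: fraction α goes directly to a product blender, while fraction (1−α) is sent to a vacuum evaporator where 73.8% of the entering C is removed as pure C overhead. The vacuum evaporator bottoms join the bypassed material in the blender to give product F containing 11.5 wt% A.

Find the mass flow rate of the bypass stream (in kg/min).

All 751×0.084 = 63.084 kg/min of A reaches F, so F = 63.084/0.115 = 548.56 kg/min and vapour = 202.44 kg/min.
The evaporator receives (1−α)·751 of feed at 0.499 C and removes 0.738 of that C:
0.738×0.499×(1−α)×751 = 202.44
(1−α) = 202.44/276.56 = 0.7320;  α = 0.2680.
Bypass flow = 0.2680×751 = 201.27 kg/min.

201.3 kg/min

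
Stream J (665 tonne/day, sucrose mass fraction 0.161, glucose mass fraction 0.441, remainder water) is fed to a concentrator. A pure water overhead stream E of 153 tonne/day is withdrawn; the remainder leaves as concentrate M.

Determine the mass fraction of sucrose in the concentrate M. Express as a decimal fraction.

sucrose is not removed: 665×0.161 = 107.06 tonne/day of sucrose enters M.
Concentrate = 665 − 153 = 512 tonne/day.
Mass fraction = 107.06/512 = 0.209.

0.209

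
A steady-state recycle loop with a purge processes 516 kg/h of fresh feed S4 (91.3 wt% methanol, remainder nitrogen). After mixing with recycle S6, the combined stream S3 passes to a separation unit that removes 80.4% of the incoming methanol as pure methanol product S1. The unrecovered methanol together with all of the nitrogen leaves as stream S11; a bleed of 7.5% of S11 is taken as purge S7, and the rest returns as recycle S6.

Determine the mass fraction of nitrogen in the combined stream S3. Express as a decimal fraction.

0.510

nitrogen enters only via S4 and leaves only via the purge: 516×0.087 = 0.075×(nitrogen in S11), and the separation unit passes all nitrogen, so nitrogen in S3 = nitrogen in S11 = 598.56 kg/h.
methanol in S3: m_A = 516×0.913 + (1−0.075)·(1−0.804)·m_A, so m_A = 471.11/0.8187 = 575.43 kg/h.
S3 = 575.43 + 598.56 = 1174 kg/h.
nitrogen fraction in S3 = 598.56/1174 = 0.510.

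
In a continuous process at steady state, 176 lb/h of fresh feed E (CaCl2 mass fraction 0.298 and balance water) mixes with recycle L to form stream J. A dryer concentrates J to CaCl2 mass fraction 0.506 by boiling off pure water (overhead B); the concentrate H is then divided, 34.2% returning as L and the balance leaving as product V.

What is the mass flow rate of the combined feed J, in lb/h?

Overall CaCl2 balance (none leaves overhead): CaCl2 in fresh feed = CaCl2 in product, i.e. 176×0.298 = (1−0.342)·H·0.506.
H = 52.448/(0.506×0.658) = 157.53 lb/h.
Recycle L = 0.342×157.53 = 53.874 lb/h.
Combined feed J = 176 + 53.874 = 229.87 lb/h.

229.9 lb/h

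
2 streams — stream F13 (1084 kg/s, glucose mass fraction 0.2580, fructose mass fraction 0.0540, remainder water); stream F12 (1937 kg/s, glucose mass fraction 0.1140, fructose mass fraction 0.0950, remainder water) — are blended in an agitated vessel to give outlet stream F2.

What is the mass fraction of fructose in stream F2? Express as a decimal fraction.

Total flow out = 1084 + 1937 = 3021 kg/s.
fructose in = 1084×0.054 + 1937×0.095 = 242.55 kg/s.
fructose mass fraction in F2 = 242.55/3021 = 0.0803.

0.0803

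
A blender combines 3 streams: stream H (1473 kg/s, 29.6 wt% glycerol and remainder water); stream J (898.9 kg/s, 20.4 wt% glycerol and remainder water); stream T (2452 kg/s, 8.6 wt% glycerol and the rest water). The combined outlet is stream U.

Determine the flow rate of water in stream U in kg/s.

water out = water in = 1473×0.704 + 898.9×0.796 + 2452×0.914 = 3993.6 kg/s.

3994 kg/s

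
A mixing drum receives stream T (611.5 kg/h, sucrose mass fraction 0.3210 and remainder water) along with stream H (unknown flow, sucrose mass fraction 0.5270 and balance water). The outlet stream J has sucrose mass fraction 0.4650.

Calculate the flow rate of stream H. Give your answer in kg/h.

Let H be the unknown flow. Total out = 611.5 + H.
sucrose balance: 196.29 + 0.527·H = 0.465·(611.5 + H)
(0.527 − 0.465)·H = 0.465×611.5 − 196.29 = 88.056
H = 88.056 / 0.062 = 1420.3 kg/h

1420 kg/h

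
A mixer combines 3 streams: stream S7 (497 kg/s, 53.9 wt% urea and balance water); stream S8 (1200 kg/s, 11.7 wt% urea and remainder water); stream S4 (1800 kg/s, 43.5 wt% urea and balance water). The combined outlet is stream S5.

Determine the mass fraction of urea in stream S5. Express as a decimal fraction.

0.341

Total flow out = 497 + 1200 + 1800 = 3497 kg/s.
urea in = 497×0.539 + 1200×0.117 + 1800×0.435 = 1191.3 kg/s.
urea mass fraction in S5 = 1191.3/3497 = 0.341.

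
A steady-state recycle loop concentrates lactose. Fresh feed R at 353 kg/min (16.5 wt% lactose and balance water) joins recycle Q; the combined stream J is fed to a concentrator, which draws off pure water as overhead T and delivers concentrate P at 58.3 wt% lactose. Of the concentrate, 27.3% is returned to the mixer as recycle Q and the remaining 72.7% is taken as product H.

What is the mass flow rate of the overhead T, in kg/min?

Overall lactose balance (none leaves overhead): lactose in fresh feed = lactose in product, i.e. 353×0.165 = (1−0.273)·P·0.583.
P = 58.245/(0.583×0.727) = 137.42 kg/min.
Recycle Q = 0.273×137.42 = 37.516 kg/min.
Combined feed J = 353 + 37.516 = 390.52 kg/min.
Overhead T = J − P = 390.52 − 137.42 = 253.09 kg/min.

253.1 kg/min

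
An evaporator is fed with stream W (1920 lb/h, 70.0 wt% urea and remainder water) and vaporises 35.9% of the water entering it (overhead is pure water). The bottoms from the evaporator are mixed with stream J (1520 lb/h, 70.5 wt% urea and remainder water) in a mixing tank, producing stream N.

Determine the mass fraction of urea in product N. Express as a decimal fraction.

0.7471

Vapour removed = 0.359×0.300×1920 = 206.78 lb/h; concentrate = 1713.2 lb/h.
urea reaching the mixer = 1344 (from concentrate) + 1520×0.705 = 2415.6 lb/h.
Product flow = 1713.2 + 1520 = 3233.2 lb/h; urea fraction = 0.7471.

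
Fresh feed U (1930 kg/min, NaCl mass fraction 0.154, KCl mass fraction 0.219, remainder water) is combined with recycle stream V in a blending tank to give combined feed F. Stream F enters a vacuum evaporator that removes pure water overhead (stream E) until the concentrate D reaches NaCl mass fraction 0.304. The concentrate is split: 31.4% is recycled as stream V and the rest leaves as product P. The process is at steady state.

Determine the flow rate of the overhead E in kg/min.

952.3 kg/min

Overall NaCl balance (none leaves overhead): NaCl in fresh feed = NaCl in product, i.e. 1930×0.154 = (1−0.314)·D·0.304.
D = 297.22/(0.304×0.686) = 1425.2 kg/min.
Recycle V = 0.314×1425.2 = 447.52 kg/min.
Combined feed F = 1930 + 447.52 = 2377.5 kg/min.
Overhead E = F − D = 2377.5 − 1425.2 = 952.3 kg/min.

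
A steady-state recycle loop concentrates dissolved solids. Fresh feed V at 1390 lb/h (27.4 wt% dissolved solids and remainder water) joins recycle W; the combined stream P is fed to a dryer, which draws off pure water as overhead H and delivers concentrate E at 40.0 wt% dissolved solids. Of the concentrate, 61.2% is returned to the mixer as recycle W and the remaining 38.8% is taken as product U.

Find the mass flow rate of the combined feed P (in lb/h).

Overall dissolved solids balance (none leaves overhead): dissolved solids in fresh feed = dissolved solids in product, i.e. 1390×0.274 = (1−0.612)·E·0.400.
E = 380.86/(0.400×0.388) = 2454 lb/h.
Recycle W = 0.612×2454 = 1501.8 lb/h.
Combined feed P = 1390 + 1501.8 = 2891.8 lb/h.

2892 lb/h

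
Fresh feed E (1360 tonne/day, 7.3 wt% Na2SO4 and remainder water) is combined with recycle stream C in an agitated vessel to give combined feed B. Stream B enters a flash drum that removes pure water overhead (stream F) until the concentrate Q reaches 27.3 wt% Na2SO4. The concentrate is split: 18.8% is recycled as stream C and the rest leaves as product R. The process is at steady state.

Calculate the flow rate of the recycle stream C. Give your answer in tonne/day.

84.2 tonne/day

Overall Na2SO4 balance (none leaves overhead): Na2SO4 in fresh feed = Na2SO4 in product, i.e. 1360×0.073 = (1−0.188)·Q·0.273.
Q = 99.28/(0.273×0.812) = 447.86 tonne/day.
Recycle C = 0.188×447.86 = 84.198 tonne/day.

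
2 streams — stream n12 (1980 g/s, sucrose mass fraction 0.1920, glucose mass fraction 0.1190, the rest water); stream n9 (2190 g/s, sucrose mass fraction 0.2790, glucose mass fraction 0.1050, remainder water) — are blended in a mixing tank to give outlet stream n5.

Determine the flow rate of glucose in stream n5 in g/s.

465.6 g/s

glucose out = glucose in = 1980×0.119 + 2190×0.105 = 465.57 g/s.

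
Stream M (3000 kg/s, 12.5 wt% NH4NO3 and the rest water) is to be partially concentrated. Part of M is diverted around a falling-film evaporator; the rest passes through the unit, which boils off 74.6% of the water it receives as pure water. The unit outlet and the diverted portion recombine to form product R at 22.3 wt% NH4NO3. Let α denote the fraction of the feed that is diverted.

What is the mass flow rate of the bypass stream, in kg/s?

980.3 kg/s

All 3000×0.125 = 375 kg/s of NH4NO3 reaches R, so R = 375/0.223 = 1681.6 kg/s and vapour = 1318.4 kg/s.
The evaporator receives (1−α)·3000 of feed at 0.875 water and removes 0.746 of that water:
0.746×0.875×(1−α)×3000 = 1318.4
(1−α) = 1318.4/1958.2 = 0.6732;  α = 0.3268.
Bypass flow = 0.3268×3000 = 980.26 kg/s.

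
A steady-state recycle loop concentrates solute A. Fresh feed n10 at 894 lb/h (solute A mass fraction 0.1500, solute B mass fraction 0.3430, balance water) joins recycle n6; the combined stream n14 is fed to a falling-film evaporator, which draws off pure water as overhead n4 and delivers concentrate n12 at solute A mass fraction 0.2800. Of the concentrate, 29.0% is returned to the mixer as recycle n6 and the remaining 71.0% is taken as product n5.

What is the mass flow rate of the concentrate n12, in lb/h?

674.5 lb/h

Overall solute A balance (none leaves overhead): solute A in fresh feed = solute A in product, i.e. 894×0.150 = (1−0.290)·n12·0.280.
n12 = 134.1/(0.280×0.710) = 674.55 lb/h.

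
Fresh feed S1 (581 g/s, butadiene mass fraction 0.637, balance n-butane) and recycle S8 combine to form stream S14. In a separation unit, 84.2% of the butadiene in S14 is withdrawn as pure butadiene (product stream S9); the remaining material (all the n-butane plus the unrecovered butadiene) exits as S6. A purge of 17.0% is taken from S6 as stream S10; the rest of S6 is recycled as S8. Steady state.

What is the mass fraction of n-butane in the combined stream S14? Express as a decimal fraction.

0.744

n-butane enters only via S1 and leaves only via the purge: 581×0.363 = 0.170×(n-butane in S6), and the separation unit passes all n-butane, so n-butane in S14 = n-butane in S6 = 1240.6 g/s.
butadiene in S14: m_A = 581×0.637 + (1−0.170)·(1−0.842)·m_A, so m_A = 370.1/0.8689 = 425.96 g/s.
S14 = 425.96 + 1240.6 = 1666.6 g/s.
n-butane fraction in S14 = 1240.6/1666.6 = 0.744.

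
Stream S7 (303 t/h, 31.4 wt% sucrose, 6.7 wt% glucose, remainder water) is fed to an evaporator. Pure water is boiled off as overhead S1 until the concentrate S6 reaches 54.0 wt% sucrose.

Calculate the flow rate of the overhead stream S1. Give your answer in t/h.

sucrose is conserved: 303×0.314 = 95.142 t/h all reports to the concentrate.
Concentrate = 95.142/(target fraction) = 176.19 t/h.
Overhead = 303 − 176.19 = 126.81 t/h.

126.8 t/h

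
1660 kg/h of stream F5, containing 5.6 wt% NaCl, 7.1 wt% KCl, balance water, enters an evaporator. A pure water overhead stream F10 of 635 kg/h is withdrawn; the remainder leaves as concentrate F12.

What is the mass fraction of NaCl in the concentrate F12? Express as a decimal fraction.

0.0907

NaCl is not removed: 1660×0.056 = 92.96 kg/h of NaCl enters F12.
Concentrate = 1660 − 635 = 1025 kg/h.
Mass fraction = 92.96/1025 = 0.0907.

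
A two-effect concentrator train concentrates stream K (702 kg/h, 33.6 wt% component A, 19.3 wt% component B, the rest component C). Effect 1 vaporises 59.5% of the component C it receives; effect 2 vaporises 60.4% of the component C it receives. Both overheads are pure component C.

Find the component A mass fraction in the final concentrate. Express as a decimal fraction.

component C in feed = 702×0.471 = 330.64 kg/h.
After stage 1: component C left = (1−0.595)×330.64 = 133.91; stream total = 505.27 kg/h.
After stage 2: component C left = (1−0.604)×133.91 = 53.028; final concentrate = 424.39 kg/h.
component A fraction = 235.87/424.39 = 0.556.

0.556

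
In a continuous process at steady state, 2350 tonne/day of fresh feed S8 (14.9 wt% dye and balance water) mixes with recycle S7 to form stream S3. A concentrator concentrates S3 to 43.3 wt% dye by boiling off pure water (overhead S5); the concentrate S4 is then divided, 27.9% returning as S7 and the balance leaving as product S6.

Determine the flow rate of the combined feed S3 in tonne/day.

Overall dye balance (none leaves overhead): dye in fresh feed = dye in product, i.e. 2350×0.149 = (1−0.279)·S4·0.433.
S4 = 350.15/(0.433×0.721) = 1121.6 tonne/day.
Recycle S7 = 0.279×1121.6 = 312.92 tonne/day.
Combined feed S3 = 2350 + 312.92 = 2662.9 tonne/day.

2663 tonne/day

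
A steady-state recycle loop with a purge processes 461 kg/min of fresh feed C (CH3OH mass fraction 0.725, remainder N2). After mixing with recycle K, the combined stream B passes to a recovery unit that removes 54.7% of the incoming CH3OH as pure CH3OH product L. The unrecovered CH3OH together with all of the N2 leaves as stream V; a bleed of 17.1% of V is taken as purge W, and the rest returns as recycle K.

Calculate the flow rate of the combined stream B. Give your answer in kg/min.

1277 kg/min

N2 enters only via C and leaves only via the purge: 461×0.275 = 0.171×(N2 in V), and the recovery unit passes all N2, so N2 in B = N2 in V = 741.37 kg/min.
CH3OH in B: m_A = 461×0.725 + (1−0.171)·(1−0.547)·m_A, so m_A = 334.22/0.6245 = 535.22 kg/min.
B = 535.22 + 741.37 = 1276.6 kg/min.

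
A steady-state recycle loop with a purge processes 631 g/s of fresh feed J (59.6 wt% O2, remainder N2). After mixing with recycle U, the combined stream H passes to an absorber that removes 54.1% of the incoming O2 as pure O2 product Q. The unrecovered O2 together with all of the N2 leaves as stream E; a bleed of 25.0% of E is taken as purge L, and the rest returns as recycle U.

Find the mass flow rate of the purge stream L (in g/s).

320.7 g/s

N2 enters only via J and leaves only via the purge: 631×0.404 = 0.250×(N2 in E), and the absorber passes all N2, so N2 in H = N2 in E = 1019.7 g/s.
O2 in H: m_A = 631×0.596 + (1−0.250)·(1−0.541)·m_A, so m_A = 376.08/0.6558 = 573.51 g/s.
E = (1−0.541)×573.51 + 1019.7 = 1282.9 g/s.
Purge L = 0.250×1282.9 = 320.73 g/s.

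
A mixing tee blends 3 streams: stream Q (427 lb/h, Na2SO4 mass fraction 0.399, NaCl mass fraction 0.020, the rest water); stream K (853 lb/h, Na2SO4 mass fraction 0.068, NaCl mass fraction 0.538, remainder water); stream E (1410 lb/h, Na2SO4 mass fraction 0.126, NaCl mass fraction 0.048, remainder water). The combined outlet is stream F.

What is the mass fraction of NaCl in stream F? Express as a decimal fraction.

0.199

Total flow out = 427 + 853 + 1410 = 2690 lb/h.
NaCl in = 427×0.020 + 853×0.538 + 1410×0.048 = 535.13 lb/h.
NaCl mass fraction in F = 535.13/2690 = 0.199.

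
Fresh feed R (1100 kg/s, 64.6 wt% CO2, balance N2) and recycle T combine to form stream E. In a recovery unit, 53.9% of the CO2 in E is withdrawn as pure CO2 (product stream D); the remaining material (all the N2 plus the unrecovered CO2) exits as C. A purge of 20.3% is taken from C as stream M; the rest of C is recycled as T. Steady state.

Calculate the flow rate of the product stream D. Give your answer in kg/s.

CO2 in E: m_A = 1100×0.646 + (1−0.203)·(1−0.539)·m_A, so m_A = 710.6/0.6326 = 1123.3 kg/s.
Product D = 0.539×1123.3 = 605.48 kg/s.

605.5 kg/s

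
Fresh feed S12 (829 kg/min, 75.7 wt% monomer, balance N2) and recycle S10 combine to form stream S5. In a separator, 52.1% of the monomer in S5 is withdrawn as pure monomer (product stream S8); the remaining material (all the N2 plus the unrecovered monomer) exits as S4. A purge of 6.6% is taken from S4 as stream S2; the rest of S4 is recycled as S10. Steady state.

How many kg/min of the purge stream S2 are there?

237.3 kg/min

N2 enters only via S12 and leaves only via the purge: 829×0.243 = 0.066×(N2 in S4), and the separator passes all N2, so N2 in S5 = N2 in S4 = 3052.2 kg/min.
monomer in S5: m_A = 829×0.757 + (1−0.066)·(1−0.521)·m_A, so m_A = 627.55/0.5526 = 1135.6 kg/min.
S4 = (1−0.521)×1135.6 + 3052.2 = 3596.2 kg/min.
Purge S2 = 0.066×3596.2 = 237.35 kg/min.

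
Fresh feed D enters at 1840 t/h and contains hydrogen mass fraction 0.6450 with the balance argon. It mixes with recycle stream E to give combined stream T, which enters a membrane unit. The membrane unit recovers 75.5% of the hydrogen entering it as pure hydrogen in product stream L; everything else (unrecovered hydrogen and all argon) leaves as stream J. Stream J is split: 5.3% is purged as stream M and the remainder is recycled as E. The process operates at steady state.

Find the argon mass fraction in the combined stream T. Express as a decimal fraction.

argon enters only via D and leaves only via the purge: 1840×0.355 = 0.053×(argon in J), and the membrane unit passes all argon, so argon in T = argon in J = 12325 t/h.
hydrogen in T: m_A = 1840×0.645 + (1−0.053)·(1−0.755)·m_A, so m_A = 1186.8/0.7680 = 1545.3 t/h.
T = 1545.3 + 12325 = 13870 t/h.
argon fraction in T = 12325/13870 = 0.8886.

0.8886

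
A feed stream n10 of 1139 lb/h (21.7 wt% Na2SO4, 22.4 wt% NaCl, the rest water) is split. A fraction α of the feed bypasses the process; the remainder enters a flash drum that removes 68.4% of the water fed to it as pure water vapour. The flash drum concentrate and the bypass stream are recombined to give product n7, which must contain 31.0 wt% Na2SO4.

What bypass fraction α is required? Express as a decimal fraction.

All 1139×0.217 = 247.16 lb/h of Na2SO4 reaches n7, so n7 = 247.16/0.310 = 797.3 lb/h and vapour = 341.7 lb/h.
The evaporator receives (1−α)·1139 of feed at 0.559 water and removes 0.684 of that water:
0.684×0.559×(1−α)×1139 = 341.7
(1−α) = 341.7/435.5 = 0.7846;  α = 0.2154.

0.215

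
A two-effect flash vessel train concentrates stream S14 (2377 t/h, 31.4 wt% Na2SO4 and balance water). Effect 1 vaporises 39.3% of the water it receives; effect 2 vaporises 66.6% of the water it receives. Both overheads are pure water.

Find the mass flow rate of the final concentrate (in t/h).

water in feed = 2377×0.686 = 1630.6 t/h.
After stage 1: water left = (1−0.393)×1630.6 = 989.79; stream total = 1736.2 t/h.
After stage 2: water left = (1−0.666)×989.79 = 330.59; final concentrate = 1077 t/h.

1077 t/h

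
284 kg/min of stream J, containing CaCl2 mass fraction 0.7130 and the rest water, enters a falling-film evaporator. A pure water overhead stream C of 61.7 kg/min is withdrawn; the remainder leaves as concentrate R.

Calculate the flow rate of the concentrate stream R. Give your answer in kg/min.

Concentrate = 284 − 61.7 = 222.3 kg/min.

222.3 kg/min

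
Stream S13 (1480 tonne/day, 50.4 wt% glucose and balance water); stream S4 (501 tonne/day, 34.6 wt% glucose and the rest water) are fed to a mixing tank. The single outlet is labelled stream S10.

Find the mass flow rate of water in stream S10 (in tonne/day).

1062 tonne/day

water out = water in = 1480×0.496 + 501×0.654 = 1061.7 tonne/day.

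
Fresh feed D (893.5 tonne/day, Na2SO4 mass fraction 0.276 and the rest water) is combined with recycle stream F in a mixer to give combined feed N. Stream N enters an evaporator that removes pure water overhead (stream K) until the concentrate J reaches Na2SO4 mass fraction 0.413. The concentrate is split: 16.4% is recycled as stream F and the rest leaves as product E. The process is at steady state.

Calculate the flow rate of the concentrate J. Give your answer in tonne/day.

714.2 tonne/day

Overall Na2SO4 balance (none leaves overhead): Na2SO4 in fresh feed = Na2SO4 in product, i.e. 893.5×0.276 = (1−0.164)·J·0.413.
J = 246.61/(0.413×0.836) = 714.25 tonne/day.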